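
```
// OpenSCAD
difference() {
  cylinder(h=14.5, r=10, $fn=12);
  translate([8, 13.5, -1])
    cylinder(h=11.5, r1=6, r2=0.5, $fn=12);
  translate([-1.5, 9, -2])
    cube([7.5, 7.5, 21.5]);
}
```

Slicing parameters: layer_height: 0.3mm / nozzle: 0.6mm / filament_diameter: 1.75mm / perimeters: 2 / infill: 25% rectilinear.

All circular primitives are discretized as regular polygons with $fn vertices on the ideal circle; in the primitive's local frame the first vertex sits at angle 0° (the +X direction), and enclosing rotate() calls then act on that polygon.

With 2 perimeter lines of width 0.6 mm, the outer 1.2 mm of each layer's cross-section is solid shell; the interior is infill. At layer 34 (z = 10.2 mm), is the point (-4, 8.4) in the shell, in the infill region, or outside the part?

At z = 10.2 mm: the cylinder: section is a regular 12-gon, circumradius r=10; the cone at (8, 13.5) (r1=6→r2=0.5) has section circumradius 0.643 here — a regular 12-gon; the 7.5×7.5 cube at (-1.5, 9) contributes its full rectangle; Subtracting the remaining from the first: starting from the r=10 cylinder, the cone at (8, 13.5) misses the remaining region (no effect); the 7.5×7.5 cube at (-1.5, 9) partially overlaps it — only the 3.06 mm² overlap (of its 56.25 mm²) is removed, clipping the outline — 1 connected region. Overall, the cross-section is a single solid region. The nearest boundary edge runs (-5.00, 8.66)→(-1.50, 9.60); distance from the point to it = 0.51 mm. The point is inside the cross-section, 0.51 mm from the nearest boundary — within the 1.2 mm shell band (2 × 0.6).

shell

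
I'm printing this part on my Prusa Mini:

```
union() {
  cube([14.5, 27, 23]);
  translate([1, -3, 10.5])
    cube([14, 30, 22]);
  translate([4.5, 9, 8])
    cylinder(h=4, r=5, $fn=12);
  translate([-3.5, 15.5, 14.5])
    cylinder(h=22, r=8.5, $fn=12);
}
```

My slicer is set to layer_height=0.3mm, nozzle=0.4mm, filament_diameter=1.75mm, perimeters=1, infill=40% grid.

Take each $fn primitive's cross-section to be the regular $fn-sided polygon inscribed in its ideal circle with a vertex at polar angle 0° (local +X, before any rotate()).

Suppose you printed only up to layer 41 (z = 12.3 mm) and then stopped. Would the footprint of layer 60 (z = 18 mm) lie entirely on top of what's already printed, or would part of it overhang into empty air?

part overhangs

Compare the two slices. At z = 12.3: the cube (footprint 14.5×27) is included at this height (area 391.50 mm²); the 14×30 cube at (1, -3) contributes its full rectangle (area 420.00 mm²); the cylinder at (4.5, 9) is not intersected at this z (z outside [8, 12]); the cylinder at (-3.5, 15.5) does not reach this height (z outside [14.5, 36.5]); Combining (union): the regions partially overlap — summed areas 811.50 mm² minus the doubly-counted overlap 364.50 mm² gives 447.00 mm² — area = 447.00 mm². At z = 18: the cube (footprint 14.5×27) is included at this height (area 391.50 mm²); the cube at (1, -3) is present — its section is the full 14×30 rectangle (area 420.00 mm²); the cylinder at (4.5, 9) is absent (z outside [8, 12]); the r=8.5 cylinder at (-3.5, 15.5) contributes a regular 12-gon of circumradius 8.5 (area = (12/2)·8.500²·sin(360°/12) = 216.75 mm²); Combining (union): the regions partially overlap — summed areas 1028.25 mm² minus the doubly-counted overlap 416.66 mm² gives 611.59 mm² — area = 611.59 mm². Checking containment: at z = 18 the cross-section extends beyond the z = 12.3 cross-section by about 164.59 mm².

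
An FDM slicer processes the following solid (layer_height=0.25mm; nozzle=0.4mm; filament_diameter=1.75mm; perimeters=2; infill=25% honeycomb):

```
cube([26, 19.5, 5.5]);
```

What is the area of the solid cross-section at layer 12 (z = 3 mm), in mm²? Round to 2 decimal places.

507.00 mm²

At z = 3 mm: the cube (footprint 26×19.5) is included at this height (area 507.00 mm²). Overall, the cross-section is a single solid region. Net area = 507.00 mm².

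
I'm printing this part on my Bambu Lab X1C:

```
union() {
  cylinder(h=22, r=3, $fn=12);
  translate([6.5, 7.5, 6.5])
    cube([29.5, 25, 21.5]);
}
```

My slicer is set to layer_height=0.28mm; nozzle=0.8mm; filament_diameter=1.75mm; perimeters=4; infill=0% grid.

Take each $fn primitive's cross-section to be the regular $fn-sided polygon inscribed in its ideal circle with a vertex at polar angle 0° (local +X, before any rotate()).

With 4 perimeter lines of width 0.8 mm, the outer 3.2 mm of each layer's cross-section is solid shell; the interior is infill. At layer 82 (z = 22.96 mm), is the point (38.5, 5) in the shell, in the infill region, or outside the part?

At z = 22.96 mm: the cylinder does not reach this height (z outside [0, 22]); the cube at (6.5, 7.5) (footprint 29.5×25) is included at this height; Merging all regions: only the 29.5×25 cube at (6.5, 7.5) is present, so the union is just that shape — 1 connected region. Overall, the cross-section is a single solid region. The nearest boundary edge runs (6.50, 7.50)→(36.00, 7.50); distance from the point to it = 3.54 mm. The point is not inside any of the regions above, so it lies outside the cross-section (3.54 mm from the nearest boundary).

outside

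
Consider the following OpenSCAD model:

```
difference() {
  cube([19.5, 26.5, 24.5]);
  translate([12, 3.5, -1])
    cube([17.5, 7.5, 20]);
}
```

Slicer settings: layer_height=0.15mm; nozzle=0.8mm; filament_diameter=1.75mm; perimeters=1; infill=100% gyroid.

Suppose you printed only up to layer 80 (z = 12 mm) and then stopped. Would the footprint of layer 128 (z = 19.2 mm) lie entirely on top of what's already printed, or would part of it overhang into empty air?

part overhangs

Compare the two slices. At z = 12: the cube is present — its section is the full 19.5×26.5 rectangle (area 516.75 mm²); the cube at (12, 3.5) is present — its section is the full 17.5×7.5 rectangle (area 131.25 mm²); After the difference (first − rest): starting from the 19.5×26.5 cube (516.75 mm²), the 17.5×7.5 cube at (12, 3.5) partially overlaps it — only the 56.25 mm² overlap (of its 131.25 mm²) is removed, clipping the outline — area = 460.50 mm². At z = 19.2: the 19.5×26.5 cube contributes its full rectangle (area 516.75 mm²); the cube at (12, 3.5) does not reach this height (z outside [-1, 19]); After the difference (first − rest): none of the subtracted shapes is present at this height, so the 19.5×26.5 cube is unchanged — area = 516.75 mm². Checking containment: at z = 19.2 the cross-section extends beyond the z = 12 cross-section by about 56.25 mm².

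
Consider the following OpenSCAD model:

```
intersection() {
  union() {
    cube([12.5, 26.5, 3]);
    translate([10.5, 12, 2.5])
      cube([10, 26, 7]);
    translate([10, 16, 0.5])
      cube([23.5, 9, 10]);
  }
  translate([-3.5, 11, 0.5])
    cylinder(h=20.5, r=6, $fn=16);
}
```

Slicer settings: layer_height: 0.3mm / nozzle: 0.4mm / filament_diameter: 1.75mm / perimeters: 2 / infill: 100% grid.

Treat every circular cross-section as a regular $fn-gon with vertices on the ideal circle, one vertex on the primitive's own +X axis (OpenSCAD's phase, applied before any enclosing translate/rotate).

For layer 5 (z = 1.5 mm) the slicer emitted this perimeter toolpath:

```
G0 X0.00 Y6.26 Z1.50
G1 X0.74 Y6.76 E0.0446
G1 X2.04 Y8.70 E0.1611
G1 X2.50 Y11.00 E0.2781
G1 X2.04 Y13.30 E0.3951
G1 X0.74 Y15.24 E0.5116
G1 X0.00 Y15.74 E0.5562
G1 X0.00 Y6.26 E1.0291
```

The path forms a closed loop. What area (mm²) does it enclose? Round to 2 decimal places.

16.21 mm²

Apply the shoelace formula to the sequence of (X, Y) vertices; enclosed area = 16.21 mm².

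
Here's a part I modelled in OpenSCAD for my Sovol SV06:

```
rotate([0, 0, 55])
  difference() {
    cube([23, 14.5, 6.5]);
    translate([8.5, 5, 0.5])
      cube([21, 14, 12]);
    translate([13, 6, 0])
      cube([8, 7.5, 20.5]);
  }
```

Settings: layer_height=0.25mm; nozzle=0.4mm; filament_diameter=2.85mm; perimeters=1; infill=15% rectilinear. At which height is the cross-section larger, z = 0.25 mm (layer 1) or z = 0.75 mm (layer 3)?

layer 1 (z = 0.25 mm)

Layer 1 (z = 0.25): the cube is present — its section is the full 23×14.5 rectangle (area 333.50 mm²); the cube at (8.5, 5) is not intersected at this z (z outside [0.5, 12.5]); the 8×7.5 cube at (13, 6) contributes its full rectangle (area 60.00 mm²); Taking the first minus the rest: starting from the 23×14.5 cube (333.50 mm²), the 8×7.5 cube at (13, 6) lies wholly inside it (removes its full 60.00 mm² and its 31.00 mm outline becomes a hole wall) — area = 273.50 mm²; (rotated 55° about Z; rotation is an isometry so areas/perimeters/island counts are preserved). So its area = 273.50 mm². Layer 3 (z = 0.75): the cube is present — its section is the full 23×14.5 rectangle (area 333.50 mm²); the cube at (8.5, 5) is present — its section is the full 21×14 rectangle (area 294.00 mm²); the cube at (13, 6) (footprint 8×7.5) is included at this height (area 60.00 mm²); Taking the first minus the rest: starting from the 23×14.5 cube (333.50 mm²), the 21×14 cube at (8.5, 5) partially overlaps it — only the 137.75 mm² overlap (of its 294.00 mm²) is removed, clipping the outline; the 8×7.5 cube at (13, 6) misses the remaining region (no effect) — area = 195.75 mm²; (whole slice rotated 55° about Z — lengths, areas and connectivity unchanged). So its area = 195.75 mm². Layer 1 is larger (273.50 vs 195.75 mm²).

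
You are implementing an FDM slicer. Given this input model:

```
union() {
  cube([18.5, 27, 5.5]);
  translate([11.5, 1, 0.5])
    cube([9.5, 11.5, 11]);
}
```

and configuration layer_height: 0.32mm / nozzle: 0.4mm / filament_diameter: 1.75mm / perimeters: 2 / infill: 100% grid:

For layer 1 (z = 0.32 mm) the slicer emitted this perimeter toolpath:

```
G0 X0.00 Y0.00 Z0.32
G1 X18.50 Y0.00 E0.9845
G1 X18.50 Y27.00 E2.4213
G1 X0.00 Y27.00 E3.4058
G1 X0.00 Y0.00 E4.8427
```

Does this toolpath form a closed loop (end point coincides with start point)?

yes

Start point (G0): (0.00, 0.00). End point (last G1): the path returns to the start — closed.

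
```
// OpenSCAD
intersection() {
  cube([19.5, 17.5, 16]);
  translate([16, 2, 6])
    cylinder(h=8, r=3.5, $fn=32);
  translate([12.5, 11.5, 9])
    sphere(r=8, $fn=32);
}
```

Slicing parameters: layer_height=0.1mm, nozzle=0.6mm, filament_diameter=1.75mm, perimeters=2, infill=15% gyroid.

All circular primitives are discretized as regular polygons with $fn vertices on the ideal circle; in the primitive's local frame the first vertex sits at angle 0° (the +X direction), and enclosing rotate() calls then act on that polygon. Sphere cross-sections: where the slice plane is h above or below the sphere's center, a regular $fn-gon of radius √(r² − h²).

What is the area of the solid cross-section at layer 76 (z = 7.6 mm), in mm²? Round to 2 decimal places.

3.81 mm²

At z = 7.6 mm: the 19.5×17.5 cube contributes its full rectangle (area 341.25 mm²); the cylinder at (16, 2): section is a regular 32-gon, circumradius r=3.5 (area = (32/2)·3.500²·sin(360°/32) = 38.24 mm²); the r=8 sphere at (12.5, 11.5) contributes a regular 32-gon of circumradius √(8²−1.4²) = 7.877 (area = (32/2)·7.877²·sin(360°/32) = 193.65 mm²); After intersecting: the r=3.5 cylinder at (16, 2) partially overlaps the 19.5×17.5 cube; clipping to the common part keeps 32.27 mm²; the r=8 sphere at (12.5, 11.5) partially overlaps the running intersection; clipping to the common part keeps 3.81 mm² — area = 3.81 mm². Overall, the cross-section is a single solid region. Net area = 3.81 mm².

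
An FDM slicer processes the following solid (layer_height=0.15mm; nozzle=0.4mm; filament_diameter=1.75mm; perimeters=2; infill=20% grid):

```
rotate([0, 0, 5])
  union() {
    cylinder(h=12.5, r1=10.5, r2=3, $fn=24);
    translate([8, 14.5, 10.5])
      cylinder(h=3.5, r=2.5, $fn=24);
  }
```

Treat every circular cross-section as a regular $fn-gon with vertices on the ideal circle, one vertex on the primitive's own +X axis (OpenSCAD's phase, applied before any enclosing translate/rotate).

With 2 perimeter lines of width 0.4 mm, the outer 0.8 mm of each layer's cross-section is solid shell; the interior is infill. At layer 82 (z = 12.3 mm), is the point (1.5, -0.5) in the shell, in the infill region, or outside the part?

infill

At z = 12.3 mm: the cone contributes a regular 24-gon of circumradius 3.120 (interpolated between r1=10.5 and r2=3 at t=0.984); the r=2.5 cylinder at (8, 14.5) contributes a regular 24-gon of circumradius 2.5; Combining (union): the 2 present regions are separate (no shared area or edge), so areas and boundary lengths simply add and each stays a separate island — 2 connected regions; (rotated 5° about Z; rotation is an isometry so areas/perimeters/island counts are preserved). Overall, the cross-section has 2 separate islands. Undo the 5° rotation: the query point maps to (1.451, -0.629) in the un-rotated model frame. The nearest boundary edge runs (3.01, -0.81)→(2.70, -1.56); distance from the point to it = 1.51 mm. (Shell/infill is judged within the island containing the point — the largest one.) The point is inside the cross-section and 1.51 mm from the nearest boundary — more than the 0.8 mm shell width (2 × 0.4), so it's in the infill interior.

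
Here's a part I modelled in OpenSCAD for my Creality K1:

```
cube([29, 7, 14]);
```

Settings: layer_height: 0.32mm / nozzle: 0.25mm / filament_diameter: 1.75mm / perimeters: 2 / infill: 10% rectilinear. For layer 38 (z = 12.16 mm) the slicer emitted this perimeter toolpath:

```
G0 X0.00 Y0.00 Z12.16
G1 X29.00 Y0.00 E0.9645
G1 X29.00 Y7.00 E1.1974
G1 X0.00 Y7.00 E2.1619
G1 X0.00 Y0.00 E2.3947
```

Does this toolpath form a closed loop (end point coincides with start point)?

yes

Start point (G0): (0.00, 0.00). End point (last G1): the path returns to the start — closed.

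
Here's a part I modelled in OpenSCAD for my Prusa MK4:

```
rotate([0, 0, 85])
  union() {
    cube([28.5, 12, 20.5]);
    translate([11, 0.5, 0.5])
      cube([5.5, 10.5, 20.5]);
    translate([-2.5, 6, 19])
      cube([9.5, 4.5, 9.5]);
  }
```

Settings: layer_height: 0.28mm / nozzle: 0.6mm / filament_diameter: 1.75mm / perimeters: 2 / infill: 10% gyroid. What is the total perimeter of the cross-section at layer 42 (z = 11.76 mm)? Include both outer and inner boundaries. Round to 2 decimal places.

At z = 11.76 mm: the 28.5×12 cube contributes its full rectangle (perimeter 81.00 mm); the 5.5×10.5 cube at (11, 0.5) contributes its full rectangle (perimeter 32.00 mm); the cube at (-2.5, 6) does not reach this height (z outside [19, 28.5]); Combining (union): the 5.5×10.5 cube at (11, 0.5) lies entirely inside the 28.5×12 cube, so the union is just the 28.5×12 cube — boundary = 81.00 mm; (rotated 85° about Z; rotation is an isometry so areas/perimeters/island counts are preserved). Overall, the cross-section is a single solid region. Total boundary length (outer) = 81.00 mm.

81.00 mm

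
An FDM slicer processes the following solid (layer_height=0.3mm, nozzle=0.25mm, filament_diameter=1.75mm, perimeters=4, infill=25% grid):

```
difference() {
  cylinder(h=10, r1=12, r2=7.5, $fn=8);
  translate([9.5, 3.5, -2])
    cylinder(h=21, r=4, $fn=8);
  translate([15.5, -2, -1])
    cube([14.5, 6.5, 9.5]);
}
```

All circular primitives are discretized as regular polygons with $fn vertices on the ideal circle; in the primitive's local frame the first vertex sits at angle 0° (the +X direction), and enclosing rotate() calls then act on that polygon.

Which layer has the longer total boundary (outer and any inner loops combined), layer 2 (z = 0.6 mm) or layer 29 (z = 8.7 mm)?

Layer 2 (z = 0.6): the cone (r1=12→r2=7.5) has section circumradius 11.730 here — a regular 8-gon (perimeter = 2·8·11.730·sin(180°/8) = 71.82 mm); the cylinder at (9.5, 3.5): section is a regular 8-gon, circumradius r=4 (perimeter = 2·8·4.000·sin(180°/8) = 24.49 mm); the 14.5×6.5 cube at (15.5, -2) contributes its full rectangle (perimeter 42.00 mm); Taking the first minus the rest: starting from the cone, the r=4 cylinder at (9.5, 3.5) partially overlaps it — only the 27.96 mm² overlap (of its 45.25 mm²) is removed, clipping the outline; the 14.5×6.5 cube at (15.5, -2) misses the remaining region (no effect) — boundary = 78.12 mm. So its perimeter = 78.12 mm. Layer 29 (z = 8.7): the cone (r1=12→r2=7.5) has section circumradius 8.085 here — a regular 8-gon (perimeter = 2·8·8.085·sin(180°/8) = 49.50 mm); the cylinder at (9.5, 3.5): section is a regular 8-gon, circumradius r=4 (perimeter = 2·8·4.000·sin(180°/8) = 24.49 mm); the cube at (15.5, -2) does not reach this height (z outside [-1, 8.5]); After the difference (first − rest): starting from the cone, the r=4 cylinder at (9.5, 3.5) partially overlaps it — only the 4.31 mm² overlap (of its 45.25 mm²) is removed, clipping the outline — boundary = 50.37 mm. So its perimeter = 50.37 mm. Layer 2 is larger (78.12 vs 50.37 mm).

layer 2 (z = 0.6 mm)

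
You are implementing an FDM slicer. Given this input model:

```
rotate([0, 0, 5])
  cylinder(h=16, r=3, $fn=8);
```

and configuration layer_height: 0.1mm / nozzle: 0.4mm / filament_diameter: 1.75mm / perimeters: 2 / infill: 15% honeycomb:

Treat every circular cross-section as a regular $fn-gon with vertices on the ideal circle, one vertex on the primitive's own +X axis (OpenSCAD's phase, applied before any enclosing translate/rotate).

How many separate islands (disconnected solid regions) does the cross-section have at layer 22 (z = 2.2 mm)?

At z = 2.2 mm: the cylinder: section is a regular 8-gon, circumradius r=3; (whole slice rotated 5° about Z — lengths, areas and connectivity unchanged). Overall, the cross-section is a single solid region. Island count = 1.

1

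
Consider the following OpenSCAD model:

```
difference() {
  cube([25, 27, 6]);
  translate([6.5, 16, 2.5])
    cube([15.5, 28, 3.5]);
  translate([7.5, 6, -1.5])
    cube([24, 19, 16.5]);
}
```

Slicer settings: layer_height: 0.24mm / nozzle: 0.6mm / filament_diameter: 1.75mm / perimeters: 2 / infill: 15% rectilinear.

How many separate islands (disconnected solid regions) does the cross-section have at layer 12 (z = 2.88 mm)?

At z = 2.88 mm: the 25×27 cube contributes its full rectangle; the cube at (6.5, 16) is present — its section is the full 15.5×28 rectangle; the cube at (7.5, 6) (footprint 24×19) is included at this height; After the difference (first − rest): starting from the 25×27 cube, the 15.5×28 cube at (6.5, 16) partially overlaps it — only the 170.50 mm² overlap (of its 434.00 mm²) is removed, clipping the outline; the 24×19 cube at (7.5, 6) partially overlaps it — only the 202.00 mm² overlap (of its 456.00 mm²) is removed, clipping the outline — 2 connected regions. Overall, the cross-section has 2 separate islands. Island count = 2.

2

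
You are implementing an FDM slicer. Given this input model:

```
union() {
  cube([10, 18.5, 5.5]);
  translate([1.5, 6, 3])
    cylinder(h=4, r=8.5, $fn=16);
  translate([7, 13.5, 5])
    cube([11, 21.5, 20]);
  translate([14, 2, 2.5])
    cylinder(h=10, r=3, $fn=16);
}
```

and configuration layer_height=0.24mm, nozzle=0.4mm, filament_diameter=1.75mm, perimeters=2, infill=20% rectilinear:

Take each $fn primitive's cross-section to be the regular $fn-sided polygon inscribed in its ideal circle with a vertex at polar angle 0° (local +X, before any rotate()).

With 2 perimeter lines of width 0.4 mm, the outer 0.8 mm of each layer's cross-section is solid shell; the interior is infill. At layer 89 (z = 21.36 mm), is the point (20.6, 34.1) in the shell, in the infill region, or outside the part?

outside

At z = 21.36 mm: the cube is absent (z outside [0, 5.5]); the cylinder at (1.5, 6) is absent (z outside [3, 7]); the cube at (7, 13.5) (footprint 11×21.5) is included at this height; the cylinder at (14, 2) does not reach this height (z outside [2.5, 12.5]); Combining (union): only the 11×21.5 cube at (7, 13.5) is present, so the union is just that shape — 1 connected region. Overall, the cross-section is a single solid region. The nearest boundary edge runs (18.00, 13.50)→(18.00, 35.00); distance from the point to it = 2.60 mm. The point is not inside any of the regions above, so it lies outside the cross-section (2.60 mm from the nearest boundary).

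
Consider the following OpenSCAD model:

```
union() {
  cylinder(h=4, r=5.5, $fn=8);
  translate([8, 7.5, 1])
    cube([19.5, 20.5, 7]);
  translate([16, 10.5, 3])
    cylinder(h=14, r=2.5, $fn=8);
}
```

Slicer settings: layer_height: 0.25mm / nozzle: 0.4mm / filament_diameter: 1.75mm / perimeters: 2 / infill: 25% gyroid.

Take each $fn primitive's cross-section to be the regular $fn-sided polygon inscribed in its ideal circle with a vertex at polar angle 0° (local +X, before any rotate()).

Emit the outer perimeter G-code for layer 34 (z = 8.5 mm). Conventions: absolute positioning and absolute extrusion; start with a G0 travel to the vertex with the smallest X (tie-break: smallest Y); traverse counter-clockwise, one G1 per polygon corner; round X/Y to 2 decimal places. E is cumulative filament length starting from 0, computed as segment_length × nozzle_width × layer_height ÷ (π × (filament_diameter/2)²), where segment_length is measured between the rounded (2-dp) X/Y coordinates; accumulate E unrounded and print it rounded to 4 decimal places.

G0 X13.50 Y10.50 Z8.50
G1 X14.23 Y8.73 E0.0796
G1 X16.00 Y8.00 E0.1592
G1 X17.77 Y8.73 E0.2388
G1 X18.50 Y10.50 E0.3184
G1 X17.77 Y12.27 E0.3980
G1 X16.00 Y13.00 E0.4776
G1 X14.23 Y12.27 E0.5572
G1 X13.50 Y10.50 E0.6368

At z = 8.5 mm: the cylinder is not intersected at this z (z outside [0, 4]); the cube at (8, 7.5) does not reach this height (z outside [1, 8]); the r=2.5 cylinder at (16, 10.5) gives a regular 8-gon of circumradius 2.5 (constant along its height); Taking the union: only the r=2.5 cylinder at (16, 10.5) is present, so the union is just that shape — 1 connected region. The outline is a single polygon with 8 vertices. Extrusion per mm of travel: 0.4 × 0.25 / (π × 0.875²) = 0.041575. Accumulating E over each segment gives final E = 0.6368.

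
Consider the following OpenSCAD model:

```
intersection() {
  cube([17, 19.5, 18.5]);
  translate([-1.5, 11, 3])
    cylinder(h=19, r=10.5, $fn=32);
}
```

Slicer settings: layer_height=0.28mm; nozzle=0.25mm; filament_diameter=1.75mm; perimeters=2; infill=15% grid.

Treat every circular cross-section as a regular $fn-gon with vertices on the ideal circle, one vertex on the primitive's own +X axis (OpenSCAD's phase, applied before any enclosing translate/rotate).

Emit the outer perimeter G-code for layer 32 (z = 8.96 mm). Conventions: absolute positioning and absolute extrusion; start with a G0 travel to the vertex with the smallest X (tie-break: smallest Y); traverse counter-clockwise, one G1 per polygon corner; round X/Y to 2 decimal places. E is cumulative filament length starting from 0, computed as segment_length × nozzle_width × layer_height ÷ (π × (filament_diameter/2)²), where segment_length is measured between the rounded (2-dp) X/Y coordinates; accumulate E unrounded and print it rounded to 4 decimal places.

At z = 8.96 mm: the 17×19.5 cube contributes its full rectangle; the r=10.5 cylinder at (-1.5, 11) contributes a regular 32-gon of circumradius 10.5; After intersecting: the r=10.5 cylinder at (-1.5, 11) partially overlaps the 17×19.5 cube; clipping to the common part keeps 135.51 mm² — 1 connected region. The outline is a single polygon with 15 vertices. Extrusion per mm of travel: 0.25 × 0.28 / (π × 0.875²) = 0.029103. Accumulating E over each segment gives final E = 1.4071.

G0 X0.00 Y0.65 Z8.96
G1 X0.55 Y0.70 E0.0161
G1 X2.52 Y1.30 E0.0760
G1 X4.33 Y2.27 E0.1358
G1 X5.92 Y3.58 E0.1957
G1 X7.23 Y5.17 E0.2557
G1 X8.20 Y6.98 E0.3154
G1 X8.80 Y8.95 E0.3754
G1 X9.00 Y11.00 E0.4353
G1 X8.80 Y13.05 E0.4953
G1 X8.20 Y15.02 E0.5552
G1 X7.23 Y16.83 E0.6150
G1 X5.92 Y18.42 E0.6749
G1 X4.61 Y19.50 E0.7243
G1 X0.00 Y19.50 E0.8585
G1 X0.00 Y0.65 E1.4071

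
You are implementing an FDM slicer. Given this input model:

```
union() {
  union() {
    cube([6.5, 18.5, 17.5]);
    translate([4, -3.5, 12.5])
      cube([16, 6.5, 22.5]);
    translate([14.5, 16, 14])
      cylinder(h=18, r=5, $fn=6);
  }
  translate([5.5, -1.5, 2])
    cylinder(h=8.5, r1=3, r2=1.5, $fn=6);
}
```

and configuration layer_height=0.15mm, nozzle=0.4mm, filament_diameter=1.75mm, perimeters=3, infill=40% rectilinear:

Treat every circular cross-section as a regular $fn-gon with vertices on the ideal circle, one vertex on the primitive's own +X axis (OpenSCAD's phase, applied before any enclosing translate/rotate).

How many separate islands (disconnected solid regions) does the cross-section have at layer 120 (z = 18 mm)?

At z = 18 mm: the cube is not intersected at this z (z outside [0, 17.5]); the cube at (4, -3.5) (footprint 16×6.5) is included at this height; the cylinder at (14.5, 16): section is a regular 6-gon, circumradius r=5; Combining (union): the 2 present regions are separate (no shared area or edge), so areas and boundary lengths simply add and each stays a separate island — 2 connected regions; the cone at (5.5, -1.5) is absent (z outside [2, 10.5]); Combining (union): only that combined region is present, so the union is just that shape — 2 connected regions. Overall, the cross-section has 2 separate islands. Island count = 2.

2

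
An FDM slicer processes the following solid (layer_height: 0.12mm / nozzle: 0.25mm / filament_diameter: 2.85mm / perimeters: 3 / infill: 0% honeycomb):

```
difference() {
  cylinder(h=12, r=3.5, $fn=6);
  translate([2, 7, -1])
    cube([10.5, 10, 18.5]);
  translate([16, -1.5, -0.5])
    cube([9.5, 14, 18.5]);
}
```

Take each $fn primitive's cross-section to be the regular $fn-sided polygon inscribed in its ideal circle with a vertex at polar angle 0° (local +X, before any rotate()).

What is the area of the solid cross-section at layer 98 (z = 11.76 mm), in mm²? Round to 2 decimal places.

31.83 mm²

At z = 11.76 mm: the r=3.5 cylinder contributes a regular 6-gon of circumradius 3.5 (area = (6/2)·3.500²·sin(360°/6) = 31.83 mm²); the cube at (2, 7) (footprint 10.5×10) is included at this height (area 105.00 mm²); the 9.5×14 cube at (16, -1.5) contributes its full rectangle (area 133.00 mm²); Subtracting the remaining from the first: starting from the r=3.5 cylinder (31.83 mm²), the 10.5×10 cube at (2, 7) misses the remaining region (no effect); the 9.5×14 cube at (16, -1.5) misses the remaining region (no effect) — area = 31.83 mm². Overall, the cross-section is a single solid region. Net area = 31.83 mm².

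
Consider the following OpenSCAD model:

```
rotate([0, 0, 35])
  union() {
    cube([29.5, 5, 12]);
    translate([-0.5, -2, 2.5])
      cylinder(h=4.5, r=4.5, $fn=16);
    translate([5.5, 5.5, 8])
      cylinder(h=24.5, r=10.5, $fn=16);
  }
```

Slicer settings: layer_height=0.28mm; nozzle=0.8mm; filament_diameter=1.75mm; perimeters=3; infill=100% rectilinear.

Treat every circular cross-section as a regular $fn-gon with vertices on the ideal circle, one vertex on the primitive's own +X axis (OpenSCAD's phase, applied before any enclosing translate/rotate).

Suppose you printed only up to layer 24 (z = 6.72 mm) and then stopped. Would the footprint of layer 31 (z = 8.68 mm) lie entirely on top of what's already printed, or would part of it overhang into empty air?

part overhangs

Compare the two slices. At z = 6.72: the 29.5×5 cube contributes its full rectangle (area 147.50 mm²); the r=4.5 cylinder at (-0.5, -2) contributes a regular 16-gon of circumradius 4.5 (area = (16/2)·4.500²·sin(360°/16) = 61.99 mm²); the cylinder at (5.5, 5.5) is not intersected at this z (z outside [8, 32.5]); Taking the union: the regions partially overlap — summed areas 209.49 mm² minus the doubly-counted overlap 5.69 mm² gives 203.81 mm² — area = 203.81 mm²; (whole slice rotated 35° about Z — lengths, areas and connectivity unchanged). At z = 8.68: the cube (footprint 29.5×5) is included at this height (area 147.50 mm²); the cylinder at (-0.5, -2) is not intersected at this z (z outside [2.5, 7]); the r=10.5 cylinder at (5.5, 5.5) contributes a regular 16-gon of circumradius 10.5 (area = (16/2)·10.500²·sin(360°/16) = 337.53 mm²); Taking the union: the regions partially overlap — summed areas 485.03 mm² minus the doubly-counted overlap 76.50 mm² gives 408.53 mm² — area = 408.53 mm²; (rotated 35° about Z; rotation is an isometry so areas/perimeters/island counts are preserved). Checking containment: at z = 8.68 the cross-section extends beyond the z = 6.72 cross-section by about 231.88 mm².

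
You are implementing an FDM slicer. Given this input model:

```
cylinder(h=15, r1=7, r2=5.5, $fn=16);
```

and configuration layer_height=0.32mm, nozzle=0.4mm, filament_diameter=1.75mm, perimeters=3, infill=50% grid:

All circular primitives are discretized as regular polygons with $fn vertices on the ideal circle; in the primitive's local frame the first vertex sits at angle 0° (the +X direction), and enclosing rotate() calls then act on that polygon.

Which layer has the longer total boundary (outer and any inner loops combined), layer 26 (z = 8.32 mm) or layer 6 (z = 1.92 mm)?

Layer 26 (z = 8.32): the cone: at t=0.555 of its height the radius interpolates to r₁+(r₂−r₁)t = 6.168, giving a regular 16-gon of that circumradius (perimeter = 2·16·6.168·sin(180°/16) = 38.51 mm). So its perimeter = 38.51 mm. Layer 6 (z = 1.92): the cone contributes a regular 16-gon of circumradius 6.808 (interpolated between r1=7 and r2=5.5 at t=0.128) (perimeter = 2·16·6.808·sin(180°/16) = 42.50 mm). So its perimeter = 42.50 mm. Layer 6 is larger (42.50 vs 38.51 mm).

layer 6 (z = 1.92 mm)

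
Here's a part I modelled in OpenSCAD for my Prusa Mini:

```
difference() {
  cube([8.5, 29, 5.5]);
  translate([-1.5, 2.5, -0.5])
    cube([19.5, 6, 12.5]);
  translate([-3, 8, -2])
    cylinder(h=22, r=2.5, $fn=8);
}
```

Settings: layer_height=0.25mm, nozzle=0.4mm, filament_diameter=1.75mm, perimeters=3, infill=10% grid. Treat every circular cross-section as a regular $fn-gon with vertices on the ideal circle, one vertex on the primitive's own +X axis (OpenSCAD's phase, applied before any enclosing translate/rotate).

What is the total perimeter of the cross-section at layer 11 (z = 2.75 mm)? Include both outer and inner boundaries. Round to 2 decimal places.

At z = 2.75 mm: the 8.5×29 cube contributes its full rectangle (perimeter 75.00 mm); the 19.5×6 cube at (-1.5, 2.5) contributes its full rectangle (perimeter 51.00 mm); the r=2.5 cylinder at (-3, 8) gives a regular 8-gon of circumradius 2.5 (constant along its height) (perimeter = 2·8·2.500·sin(180°/8) = 15.31 mm); Taking the first minus the rest: starting from the 8.5×29 cube, the 19.5×6 cube at (-1.5, 2.5) partially overlaps it — only the 51.00 mm² overlap (of its 117.00 mm²) is removed, clipping the outline; the r=2.5 cylinder at (-3, 8) misses the remaining region (no effect) — boundary = 80.00 mm. Overall, the cross-section has 2 separate islands. Total boundary length (outer) = 80.00 mm.

80.00 mm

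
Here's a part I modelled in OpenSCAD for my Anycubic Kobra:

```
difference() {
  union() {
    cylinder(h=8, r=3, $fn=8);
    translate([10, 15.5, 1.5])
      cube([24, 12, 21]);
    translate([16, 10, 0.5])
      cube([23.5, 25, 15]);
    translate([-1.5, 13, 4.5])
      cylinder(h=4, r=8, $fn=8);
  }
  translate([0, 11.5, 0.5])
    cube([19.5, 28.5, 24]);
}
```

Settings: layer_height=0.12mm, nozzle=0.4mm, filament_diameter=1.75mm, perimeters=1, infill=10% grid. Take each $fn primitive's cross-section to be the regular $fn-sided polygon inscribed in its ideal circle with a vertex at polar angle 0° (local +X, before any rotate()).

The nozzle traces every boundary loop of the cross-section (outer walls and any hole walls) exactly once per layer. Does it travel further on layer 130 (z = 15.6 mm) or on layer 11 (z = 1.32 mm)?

Layer 130 (z = 15.6): the cylinder is absent (z outside [0, 8]); the 24×12 cube at (10, 15.5) contributes its full rectangle (perimeter 72.00 mm); the cube at (16, 10) is absent (z outside [0.5, 15.5]); the cylinder at (-1.5, 13) is not intersected at this z (z outside [4.5, 8.5]); Combining (union): only the 24×12 cube at (10, 15.5) is present, so the union is just that shape — boundary = 72.00 mm; the cube at (0, 11.5) is present — its section is the full 19.5×28.5 rectangle (perimeter 96.00 mm); Taking the first minus the rest: starting from that combined region, the 19.5×28.5 cube at (0, 11.5) partially overlaps it — only the 114.00 mm² overlap (of its 555.75 mm²) is removed, clipping the outline — boundary = 53.00 mm. So its perimeter = 53.00 mm. Layer 11 (z = 1.32): the cylinder: section is a regular 8-gon, circumradius r=3 (perimeter = 2·8·3.000·sin(180°/8) = 18.37 mm); the cube at (10, 15.5) is not intersected at this z (z outside [1.5, 22.5]); the cube at (16, 10) is present — its section is the full 23.5×25 rectangle (perimeter 97.00 mm); the cylinder at (-1.5, 13) is not intersected at this z (z outside [4.5, 8.5]); Combining (union): the 2 present regions are separate (no shared area or edge), so areas and boundary lengths simply add and each stays a separate island — boundary = 115.37 mm; the 19.5×28.5 cube at (0, 11.5) contributes its full rectangle (perimeter 96.00 mm); After the difference (first − rest): starting from the result so far, the 19.5×28.5 cube at (0, 11.5) partially overlaps it — only the 82.25 mm² overlap (of its 555.75 mm²) is removed, clipping the outline — boundary = 115.37 mm. So its perimeter = 115.37 mm. Layer 11 is larger (115.37 vs 53.00 mm).

layer 11 (z = 1.32 mm)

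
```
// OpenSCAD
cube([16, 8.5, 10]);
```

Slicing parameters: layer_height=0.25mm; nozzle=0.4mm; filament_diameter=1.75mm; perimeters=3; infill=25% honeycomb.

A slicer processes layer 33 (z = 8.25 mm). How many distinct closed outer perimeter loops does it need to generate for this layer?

1

At z = 8.25 mm: the cube is present — its section is the full 16×8.5 rectangle. The result has 1 disconnected region.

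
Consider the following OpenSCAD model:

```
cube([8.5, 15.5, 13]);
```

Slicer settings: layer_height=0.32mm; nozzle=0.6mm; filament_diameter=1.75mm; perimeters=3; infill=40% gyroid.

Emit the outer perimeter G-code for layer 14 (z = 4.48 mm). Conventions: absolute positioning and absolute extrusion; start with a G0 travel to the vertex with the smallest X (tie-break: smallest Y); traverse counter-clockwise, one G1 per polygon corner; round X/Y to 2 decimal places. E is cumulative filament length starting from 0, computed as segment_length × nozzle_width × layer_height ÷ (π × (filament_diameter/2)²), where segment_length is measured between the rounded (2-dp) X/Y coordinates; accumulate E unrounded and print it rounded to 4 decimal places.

At z = 4.48 mm: the cube is present — its section is the full 8.5×15.5 rectangle. The outline is a single polygon with 4 vertices. Extrusion per mm of travel: 0.6 × 0.32 / (π × 0.875²) = 0.079824. Accumulating E over each segment gives final E = 3.8316.

G0 X0.00 Y0.00 Z4.48
G1 X8.50 Y0.00 E0.6785
G1 X8.50 Y15.50 E1.9158
G1 X0.00 Y15.50 E2.5943
G1 X0.00 Y0.00 E3.8316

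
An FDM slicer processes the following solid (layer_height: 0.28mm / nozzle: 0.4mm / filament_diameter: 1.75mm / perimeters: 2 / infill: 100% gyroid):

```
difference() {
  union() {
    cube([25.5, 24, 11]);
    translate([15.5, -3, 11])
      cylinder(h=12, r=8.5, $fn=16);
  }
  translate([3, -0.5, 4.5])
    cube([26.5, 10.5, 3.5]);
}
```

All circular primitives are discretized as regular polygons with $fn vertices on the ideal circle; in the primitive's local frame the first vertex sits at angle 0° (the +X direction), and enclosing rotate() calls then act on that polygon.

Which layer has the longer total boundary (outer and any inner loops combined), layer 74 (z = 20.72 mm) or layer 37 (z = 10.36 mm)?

layer 37 (z = 10.36 mm)

Layer 74 (z = 20.72): the cube is not intersected at this z (z outside [0, 11]); the r=8.5 cylinder at (15.5, -3) contributes a regular 16-gon of circumradius 8.5 (perimeter = 2·16·8.500·sin(180°/16) = 53.06 mm); Combining (union): only the r=8.5 cylinder at (15.5, -3) is present, so the union is just that shape — boundary = 53.06 mm; the cube at (3, -0.5) is not intersected at this z (z outside [4.5, 8]); After the difference (first − rest): none of the subtracted shapes is present at this height, so the result so far is unchanged — boundary = 53.06 mm. So its perimeter = 53.06 mm. Layer 37 (z = 10.36): the cube is present — its section is the full 25.5×24 rectangle (perimeter 99.00 mm); the cylinder at (15.5, -3) is not intersected at this z (z outside [11, 23]); Taking the union: only the 25.5×24 cube is present, so the union is just that shape — boundary = 99.00 mm; the cube at (3, -0.5) is not intersected at this z (z outside [4.5, 8]); Subtracting the remaining from the first: none of the subtracted shapes is present at this height, so the result so far is unchanged — boundary = 99.00 mm. So its perimeter = 99.00 mm. Layer 37 is larger (99.00 vs 53.06 mm).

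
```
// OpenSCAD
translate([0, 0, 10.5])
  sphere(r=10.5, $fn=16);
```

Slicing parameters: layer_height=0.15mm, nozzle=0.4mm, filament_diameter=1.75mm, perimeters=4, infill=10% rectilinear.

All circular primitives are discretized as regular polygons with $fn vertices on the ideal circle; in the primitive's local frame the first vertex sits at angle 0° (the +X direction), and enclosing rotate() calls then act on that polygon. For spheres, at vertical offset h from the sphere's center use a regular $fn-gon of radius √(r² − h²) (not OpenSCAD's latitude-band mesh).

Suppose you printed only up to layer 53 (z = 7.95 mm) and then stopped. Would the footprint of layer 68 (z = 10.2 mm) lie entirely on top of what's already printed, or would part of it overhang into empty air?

Compare the two slices. At z = 7.95: the sphere: section is a regular 16-gon, circumradius = √(r²−h²) = √(10.5²−2.55²) = 10.186 (area = (16/2)·10.186²·sin(360°/16) = 317.62 mm²). At z = 10.2: the r=10.5 sphere slices to a regular 16-gon of circumradius 10.496 (√(r²−h²) with h=0.3 from center) (area = (16/2)·10.496²·sin(360°/16) = 337.25 mm²). Checking containment: at z = 10.2 the cross-section extends beyond the z = 7.95 cross-section by about 19.63 mm².

part overhangs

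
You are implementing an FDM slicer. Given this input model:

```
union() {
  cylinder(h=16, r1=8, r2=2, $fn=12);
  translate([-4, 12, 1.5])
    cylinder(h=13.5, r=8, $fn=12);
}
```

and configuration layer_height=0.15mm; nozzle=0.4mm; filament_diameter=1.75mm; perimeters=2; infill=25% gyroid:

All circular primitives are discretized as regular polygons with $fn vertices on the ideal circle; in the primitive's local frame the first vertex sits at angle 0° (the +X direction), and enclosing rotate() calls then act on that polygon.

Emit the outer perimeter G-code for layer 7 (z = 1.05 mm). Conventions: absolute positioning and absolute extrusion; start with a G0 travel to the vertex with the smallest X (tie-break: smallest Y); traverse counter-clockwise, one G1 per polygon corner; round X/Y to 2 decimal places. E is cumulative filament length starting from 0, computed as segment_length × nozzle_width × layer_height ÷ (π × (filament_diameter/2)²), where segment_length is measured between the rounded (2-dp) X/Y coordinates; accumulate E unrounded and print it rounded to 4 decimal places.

At z = 1.05 mm: the cone contributes a regular 12-gon of circumradius 7.606 (interpolated between r1=8 and r2=2 at t=0.066); the cylinder at (-4, 12) does not reach this height (z outside [1.5, 15]); Taking the union: only the cone is present, so the union is just that shape — 1 connected region. The outline is a single polygon with 12 vertices. Extrusion per mm of travel: 0.4 × 0.15 / (π × 0.875²) = 0.024945. Accumulating E over each segment gives final E = 1.1789.

G0 X-7.61 Y0.00 Z1.05
G1 X-6.59 Y-3.80 E0.0981
G1 X-3.80 Y-6.59 E0.1966
G1 X0.00 Y-7.61 E0.2947
G1 X3.80 Y-6.59 E0.3929
G1 X6.59 Y-3.80 E0.4913
G1 X7.61 Y0.00 E0.5894
G1 X6.59 Y3.80 E0.6876
G1 X3.80 Y6.59 E0.7860
G1 X0.00 Y7.61 E0.8842
G1 X-3.80 Y6.59 E0.9823
G1 X-6.59 Y3.80 E1.0807
G1 X-7.61 Y0.00 E1.1789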